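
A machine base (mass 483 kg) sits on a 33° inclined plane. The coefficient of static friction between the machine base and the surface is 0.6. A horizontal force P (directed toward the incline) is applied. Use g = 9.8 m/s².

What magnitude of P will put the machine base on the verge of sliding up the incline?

At impending motion up the slope, friction acts down-slope at its limit: f = μ_s N.
Perpendicular to the incline: N = m g cos θ + P sin θ.
Along the incline: P cos θ = m g sin θ + μ_s N = m g sin θ + μ_s (m g cos θ + P sin θ).
Solving, P (cos θ − μ_s sin θ) = m g (sin θ + μ_s cos θ), so P = 483×9.8×(sin 33° + 0.6 cos 33°)/(cos 33° − 0.6 sin 33°) = 4730×1.048/0.5119 = 9690 N.

P ≈ 9690 N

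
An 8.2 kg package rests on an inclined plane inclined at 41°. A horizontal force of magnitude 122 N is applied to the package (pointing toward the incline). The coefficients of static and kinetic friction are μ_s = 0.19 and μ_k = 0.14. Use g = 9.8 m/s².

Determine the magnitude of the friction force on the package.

Resolve perpendicular to the incline: N = m g cos θ + P sin θ = 8.2×9.8×cos 41° + 122×sin 41° = 140.7 N.
Parallel to the incline: P cos θ − m g sin θ = 92.07 − 52.72 = 39.35 N; the friction needed to balance this is 39.35 N acting down the slope.
Maximum static friction: μ_s N = 0.19 × 140.7 = 26.73 N.
|f_req| = 39.35 > 26.73 N → the package slides up the incline; f = μ_k N = 0.14 × 140.7 = 19.7 N.

f ≈ 19.7 N (down the incline)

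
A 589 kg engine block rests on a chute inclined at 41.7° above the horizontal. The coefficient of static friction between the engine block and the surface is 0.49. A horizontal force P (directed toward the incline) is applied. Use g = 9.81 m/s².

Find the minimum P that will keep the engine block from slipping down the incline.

P_min ≈ 1610 N

The engine block tends to slide down (tan θ > μ_s), so at the point of impending slip friction acts up-slope at its limit: f = μ_s N.
Perpendicular to the incline: N = m g cos θ + P sin θ.
Along the incline: P cos θ + μ_s N = m g sin θ, i.e. P cos θ + μ_s (m g cos θ + P sin θ) = m g sin θ.
Solving, P (cos θ + μ_s sin θ) = m g (sin θ − μ_s cos θ), so P = 5780×0.2994/1.073 = 1610 N.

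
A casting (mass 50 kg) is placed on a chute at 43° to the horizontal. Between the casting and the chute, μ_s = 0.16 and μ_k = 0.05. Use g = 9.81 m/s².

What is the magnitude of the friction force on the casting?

Normal force: N = m g cos θ = 50 × 9.81 × cos 43° = 358.7 N.
For equilibrium along the incline, friction must balance the weight component: f = m g sin θ = 334.5 N up the slope.
The static-friction ceiling is μ_s N = 0.16 × 358.7 = 57.4 N.
|334.5| exceeds 57.4 N, so the casting slips down-slope; friction is kinetic, f = μ_k N = 0.05×358.7 = 17.9 N.

f ≈ 17.9 N (up the incline)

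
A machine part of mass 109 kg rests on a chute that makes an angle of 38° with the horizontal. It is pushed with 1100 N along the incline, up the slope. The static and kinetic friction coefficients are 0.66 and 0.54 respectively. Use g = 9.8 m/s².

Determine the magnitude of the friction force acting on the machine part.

f ≈ 442 N (down the incline)

Normal force: N = m g cos θ = 109 × 9.8 × cos 38° = 841.8 N.
The friction needed for equilibrium is m g sin θ − P = 657.6 − 1100 = -442.4 N, measured positive up-slope.
Maximum static friction available: μ_s N = 0.66 × 841.8 = 555.6 N.
Since |-442.4| ≤ 555.6 N, no slip — friction simply equals what equilibrium demands.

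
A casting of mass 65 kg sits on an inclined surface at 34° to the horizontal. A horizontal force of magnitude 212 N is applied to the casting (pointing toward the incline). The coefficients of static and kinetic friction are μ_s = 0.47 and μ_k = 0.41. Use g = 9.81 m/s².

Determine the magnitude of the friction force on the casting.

f ≈ 181 N (up the incline)

Resolve perpendicular to the incline: N = m g cos θ + P sin θ = 65×9.81×cos 34° + 212×sin 34° = 647.2 N.
Along the incline, the net driving force (taking up-slope positive) is P cos θ − m g sin θ = 175.8 − 356.6 = -180.8 N, so equilibrium requires friction f = 180.8 N (up-slope).
The limit of static friction is μ_s N = 304.2 N.
|f_req| = 180.8 ≤ 304.2 N → the casting is in equilibrium; friction equals the required value.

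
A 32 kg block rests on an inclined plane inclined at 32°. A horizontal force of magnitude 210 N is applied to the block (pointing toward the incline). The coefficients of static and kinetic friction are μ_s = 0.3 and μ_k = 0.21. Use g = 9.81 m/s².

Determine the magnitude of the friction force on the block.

The horizontal push has a component P sin θ into the surface, so N = m g cos θ + P sin θ = 266.2 + 111.3 = 377.5 N.
Parallel to the incline: P cos θ − m g sin θ = 178.1 − 166.4 = 11.74 N; the friction needed to balance this is 11.74 N acting down the slope.
The limit of static friction is μ_s N = 113.3 N.
|f_req| = 11.74 ≤ 113.3 N → the block is in equilibrium; friction equals the required value.

f ≈ 11.7 N (down the incline)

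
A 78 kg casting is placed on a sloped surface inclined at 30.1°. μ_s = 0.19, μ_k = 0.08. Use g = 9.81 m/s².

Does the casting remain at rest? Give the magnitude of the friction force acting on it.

f ≈ 53 N

N = m g cos θ = 662 N.
Down-slope weight component: m g sin θ = 384 N.
μ_s N = 126 N.
384 > 126 N, so it slides; kinetic friction f = μ_k N = 0.08×662 = 53 N.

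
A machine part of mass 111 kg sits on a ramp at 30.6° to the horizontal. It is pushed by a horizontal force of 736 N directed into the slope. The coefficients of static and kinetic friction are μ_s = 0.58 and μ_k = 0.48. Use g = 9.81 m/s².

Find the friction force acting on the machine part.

f ≈ 79.2 N (down the incline)

The horizontal push has a component P sin θ into the surface, so N = m g cos θ + P sin θ = 937.3 + 374.7 = 1312 N.
Parallel to the incline: P cos θ − m g sin θ = 633.5 − 554.3 = 79.21 N; the friction needed to balance this is 79.21 N acting down the slope.
Maximum static friction: μ_s N = 0.58 × 1312 = 760.9 N.
Since 79.21 N is within the 760.9 N limit, the machine part stays put and friction is exactly 79.2 N.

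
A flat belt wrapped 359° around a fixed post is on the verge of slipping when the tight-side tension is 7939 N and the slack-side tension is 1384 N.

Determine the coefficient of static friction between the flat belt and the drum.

μ ≈ 0.279

T₂/T₁ = e^{μβ} → μ = ln(T₂/T₁)/β.
β = 359° = 6.266 rad.
μ = ln(7939/1384)/6.266 = ln(5.736)/6.266 = 0.279.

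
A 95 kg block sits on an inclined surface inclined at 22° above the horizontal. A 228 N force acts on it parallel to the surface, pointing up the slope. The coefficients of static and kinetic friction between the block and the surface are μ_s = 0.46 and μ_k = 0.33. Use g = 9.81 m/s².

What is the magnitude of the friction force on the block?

f ≈ 121 N (up the incline)

Perpendicular to the surface, N = m g cos θ = 95·9.81·cos 22° = 864.1 N.
For equilibrium along the incline the friction force must supply f = m g sin θ − P = 349.1 − 228 = 121.1 N (positive meaning up-slope).
Static friction can supply at most μ_s N = 397.5 N.
Since |121.1| ≤ 397.5 N, no slip — friction simply equals what equilibrium demands.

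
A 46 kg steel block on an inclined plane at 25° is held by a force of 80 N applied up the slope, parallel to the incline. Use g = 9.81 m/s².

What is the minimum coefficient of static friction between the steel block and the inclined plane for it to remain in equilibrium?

μ_s,min ≈ 0.271

N = m g cos θ = 409 N.
Friction must make up the shortfall along the incline: f = m g sin θ − P = 190.7 − 80 = 110.7 N.
At the threshold f = μ_s N, so μ_s,min = 110.7/409 = 0.271.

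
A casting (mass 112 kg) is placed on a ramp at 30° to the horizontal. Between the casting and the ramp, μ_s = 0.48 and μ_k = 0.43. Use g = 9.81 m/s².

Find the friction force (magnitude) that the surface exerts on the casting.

f ≈ 409 N (up the incline)

Normal force: N = m g cos θ = 112 × 9.81 × cos 30° = 951.5 N.
Along the slope the weight component is m g sin θ = 549.4 N; friction must supply exactly this, acting up-slope.
The static-friction ceiling is μ_s N = 0.48 × 951.5 = 456.7 N.
Since |549.4| > 456.7 N, static friction cannot hold it; the casting slides down the incline and kinetic friction applies: f = μ_k N = 0.43 × 951.5 = 409 N.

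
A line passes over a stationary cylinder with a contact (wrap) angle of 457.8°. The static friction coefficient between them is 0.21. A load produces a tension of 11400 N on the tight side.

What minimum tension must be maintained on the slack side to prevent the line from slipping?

T_min ≈ 2130 N

Capstan equation at impending slip: T_tight/T_slack = e^{μβ}.
β = 457.8° = 7.99 rad; e^{μβ} = e^{0.21×7.99} = 5.354.
T_slack = T_tight / e^{μβ} = 11400 / 5.354 = 2130 N.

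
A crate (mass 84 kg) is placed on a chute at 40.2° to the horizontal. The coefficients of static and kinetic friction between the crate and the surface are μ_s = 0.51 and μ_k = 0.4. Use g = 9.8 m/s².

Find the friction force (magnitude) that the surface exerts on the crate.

f ≈ 252 N (up the incline)

Perpendicular to the surface, N = m g cos θ = 84·9.8·cos 40.2° = 628.8 N.
Along the slope the weight component is m g sin θ = 531.3 N; friction must supply exactly this, acting up-slope.
Static friction can supply at most μ_s N = 320.7 N.
Since |531.3| > 320.7 N, static friction cannot hold it; the crate slides down the incline and kinetic friction applies: f = μ_k N = 0.4 × 628.8 = 252 N.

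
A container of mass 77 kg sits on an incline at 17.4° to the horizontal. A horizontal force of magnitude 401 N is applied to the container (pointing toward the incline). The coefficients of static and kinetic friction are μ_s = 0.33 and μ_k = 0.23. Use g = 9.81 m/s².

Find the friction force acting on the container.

The horizontal push has a component P sin θ into the surface, so N = m g cos θ + P sin θ = 720.8 + 119.9 = 840.7 N.
Parallel to the incline: P cos θ − m g sin θ = 382.7 − 225.9 = 156.8 N; the friction needed to balance this is 156.8 N acting down the slope.
The limit of static friction is μ_s N = 277.4 N.
|f_req| = 156.8 ≤ 277.4 N → the container is in equilibrium; friction equals the required value.

f ≈ 157 N (down the incline)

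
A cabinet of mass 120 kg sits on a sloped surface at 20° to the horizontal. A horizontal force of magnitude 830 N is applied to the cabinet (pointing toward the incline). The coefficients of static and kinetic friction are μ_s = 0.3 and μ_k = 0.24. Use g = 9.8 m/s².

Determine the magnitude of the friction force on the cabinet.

Resolve perpendicular to the incline: N = m g cos θ + P sin θ = 120×9.8×cos 20° + 830×sin 20° = 1389 N.
Along the incline, the net driving force (taking up-slope positive) is P cos θ − m g sin θ = 779.9 − 402.2 = 377.7 N, so equilibrium requires friction f = -377.7 N (down-slope).
The limit of static friction is μ_s N = 416.7 N.
Since 377.7 N is within the 416.7 N limit, the cabinet stays put and friction is exactly 378 N.

f ≈ 378 N (down the incline)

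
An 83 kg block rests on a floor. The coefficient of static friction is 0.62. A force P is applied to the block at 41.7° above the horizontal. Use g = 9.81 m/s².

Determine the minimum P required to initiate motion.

P ≈ 436 N

N = m g − P sin α (the pull lifts the block).
At impending slip, P cos α = μ_s N = μ_s (m g − P sin α).
Solving: P (cos α + μ_s sin α) = μ_s m g → P = 0.62×814/(cos 41.7° + 0.62 sin 41.7°) = 505/1.159 = 436 N.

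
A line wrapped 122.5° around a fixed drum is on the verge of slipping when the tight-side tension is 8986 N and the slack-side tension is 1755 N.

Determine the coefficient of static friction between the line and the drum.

μ ≈ 0.764

T₂/T₁ = e^{μβ} → μ = ln(T₂/T₁)/β.
β = 122.5° = 2.138 rad.
μ = ln(8986/1755)/2.138 = ln(5.12)/2.138 = 0.764.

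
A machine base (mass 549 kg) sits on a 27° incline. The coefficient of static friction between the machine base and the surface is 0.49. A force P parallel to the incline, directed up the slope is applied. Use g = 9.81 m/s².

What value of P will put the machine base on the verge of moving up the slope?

At impending motion up the slope, friction acts down-slope at its limit: f = μ_s N.
P is parallel to the surface, so N = m g cos θ = 4800 N.
Along the incline: P = m g sin θ + μ_s N = 2450 + 0.49×4800 = 4800 N.

P ≈ 4800 N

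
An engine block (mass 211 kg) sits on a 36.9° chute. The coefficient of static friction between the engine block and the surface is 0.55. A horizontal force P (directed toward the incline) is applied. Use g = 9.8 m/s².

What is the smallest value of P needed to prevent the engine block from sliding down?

The engine block tends to slide down (tan θ > μ_s), so at the point of impending slip friction acts up-slope at its limit: f = μ_s N.
Perpendicular to the incline: N = m g cos θ + P sin θ.
Along the incline: P cos θ + μ_s N = m g sin θ, i.e. P cos θ + μ_s (m g cos θ + P sin θ) = m g sin θ.
Solving, P (cos θ + μ_s sin θ) = m g (sin θ − μ_s cos θ), so P = 2070×0.1606/1.13 = 294 N.

P_min ≈ 294 N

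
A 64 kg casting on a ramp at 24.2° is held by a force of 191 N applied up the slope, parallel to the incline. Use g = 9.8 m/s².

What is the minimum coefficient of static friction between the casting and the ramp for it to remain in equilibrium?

μ_s,min ≈ 0.116

N = m g cos θ = 572.1 N.
Friction must make up the shortfall along the incline: f = m g sin θ − P = 257.1 − 191 = 66.1 N.
At the threshold f = μ_s N, so μ_s,min = 66.1/572.1 = 0.116.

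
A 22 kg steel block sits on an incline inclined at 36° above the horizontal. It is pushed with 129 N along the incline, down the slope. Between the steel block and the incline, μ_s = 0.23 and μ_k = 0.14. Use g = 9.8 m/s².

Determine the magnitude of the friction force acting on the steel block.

Normal force: N = m g cos θ = 22 × 9.8 × cos 36° = 174.4 N.
The friction needed for equilibrium is m g sin θ + P = 126.7 + 129 = 255.7 N, measured positive up-slope.
The static-friction ceiling is μ_s N = 0.23 × 174.4 = 40.12 N.
|255.7| exceeds 40.12 N, so the steel block slips down-slope; friction is kinetic, f = μ_k N = 0.14×174.4 = 24.4 N.

f ≈ 24.4 N (up the incline)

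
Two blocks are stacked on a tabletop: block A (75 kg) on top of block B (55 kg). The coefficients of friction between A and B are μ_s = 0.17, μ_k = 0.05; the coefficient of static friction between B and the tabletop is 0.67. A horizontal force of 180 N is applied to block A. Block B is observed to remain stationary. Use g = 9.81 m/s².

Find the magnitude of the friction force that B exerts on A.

The normal force B exerts on A is simply A's weight, N₁ = 735.8 N.
So the A–B interface can sustain at most μ_s N₁ = 125.1 N of static friction.
Since P = 180 N > 125.1 N, A slides on B; the A–B friction is kinetic: f₁ = μ_k N₁ = 0.05×735.8 = 36.8 N.
By Newton's third law B feels 36.8 N forward from A. With B stationary, the floor's static friction on B balances it: f₂ = 36.8 N (well within μ_s(m_A+m_B)g = 854.5 N).

f ≈ 36.8 N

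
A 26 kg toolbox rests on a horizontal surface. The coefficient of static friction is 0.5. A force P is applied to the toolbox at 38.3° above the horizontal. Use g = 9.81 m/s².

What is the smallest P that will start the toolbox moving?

P ≈ 117 N

N = m g − P sin α (the pull lifts the toolbox).
At impending slip, P cos α = μ_s N = μ_s (m g − P sin α).
Solving: P (cos α + μ_s sin α) = μ_s m g → P = 0.5×255/(cos 38.3° + 0.5 sin 38.3°) = 128/1.095 = 117 N.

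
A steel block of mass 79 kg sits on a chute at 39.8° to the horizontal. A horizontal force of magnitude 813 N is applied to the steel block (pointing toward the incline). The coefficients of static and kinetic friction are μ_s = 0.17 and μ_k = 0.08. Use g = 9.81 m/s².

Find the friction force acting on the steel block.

f ≈ 129 N (down the incline)

Resolve perpendicular to the incline: N = m g cos θ + P sin θ = 79×9.81×cos 39.8° + 813×sin 39.8° = 1116 N.
Parallel to the incline: P cos θ − m g sin θ = 624.6 − 496.1 = 128.5 N; the friction needed to balance this is 128.5 N acting down the slope.
Maximum static friction: μ_s N = 0.17 × 1116 = 189.7 N.
Since 128.5 N is within the 189.7 N limit, the steel block stays put and friction is exactly 129 N.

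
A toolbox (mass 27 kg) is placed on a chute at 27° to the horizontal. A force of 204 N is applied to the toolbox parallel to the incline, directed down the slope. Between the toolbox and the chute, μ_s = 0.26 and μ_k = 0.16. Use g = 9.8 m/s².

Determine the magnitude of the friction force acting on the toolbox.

f ≈ 37.7 N (up the incline)

Perpendicular to the surface, N = m g cos θ = 27·9.8·cos 27° = 235.8 N.
For equilibrium along the incline the friction force must supply f = m g sin θ + P = 120.1 + 204 = 324.1 N (positive meaning up-slope).
Static friction can supply at most μ_s N = 61.3 N.
|324.1| exceeds 61.3 N, so the toolbox slips down-slope; friction is kinetic, f = μ_k N = 0.16×235.8 = 37.7 N.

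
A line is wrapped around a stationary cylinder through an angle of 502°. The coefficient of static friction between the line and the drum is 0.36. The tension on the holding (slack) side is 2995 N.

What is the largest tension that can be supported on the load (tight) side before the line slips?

T_max ≈ 70200 N

At impending slip the capstan equation gives T₂/T₁ = e^{μβ} with β in radians.
β = 502° × π/180 = 8.762 rad.
e^{μβ} = e^{0.36×8.762} = 23.43.
T₂ = T₁ · e^{μβ} = 2995 × 23.43 = 70200 N.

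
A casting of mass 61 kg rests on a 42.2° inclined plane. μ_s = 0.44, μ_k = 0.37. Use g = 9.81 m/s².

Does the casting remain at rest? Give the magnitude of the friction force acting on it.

f ≈ 164 N

N = m g cos θ = 443 N.
Down-slope weight component: m g sin θ = 402 N.
μ_s N = 195 N.
402 > 195 N, so it slides; kinetic friction f = μ_k N = 0.37×443 = 164 N.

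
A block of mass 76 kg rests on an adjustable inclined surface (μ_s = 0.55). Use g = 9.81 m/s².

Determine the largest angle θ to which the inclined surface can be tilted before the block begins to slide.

At the slip threshold, m g sin θ = μ_s · m g cos θ, so tan θ = μ_s.
θ_max = arctan(0.55) = 28.8°.

θ_max ≈ 28.8°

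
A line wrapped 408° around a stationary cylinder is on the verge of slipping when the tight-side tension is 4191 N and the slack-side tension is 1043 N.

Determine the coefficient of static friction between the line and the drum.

μ ≈ 0.195

T₂/T₁ = e^{μβ} → μ = ln(T₂/T₁)/β.
β = 408° = 7.121 rad.
μ = ln(4191/1043)/7.121 = ln(4.018)/7.121 = 0.195.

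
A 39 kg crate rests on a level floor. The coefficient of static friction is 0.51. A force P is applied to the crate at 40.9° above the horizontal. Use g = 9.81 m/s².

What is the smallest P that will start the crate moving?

P ≈ 179 N

N = m g − P sin α (the pull lifts the crate).
At impending slip, P cos α = μ_s N = μ_s (m g − P sin α).
Solving: P (cos α + μ_s sin α) = μ_s m g → P = 0.51×383/(cos 40.9° + 0.51 sin 40.9°) = 195/1.09 = 179 N.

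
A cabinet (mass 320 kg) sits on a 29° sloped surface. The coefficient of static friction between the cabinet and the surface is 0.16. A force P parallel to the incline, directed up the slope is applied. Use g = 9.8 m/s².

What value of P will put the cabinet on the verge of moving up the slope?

P ≈ 1960 N

At impending motion up the slope, friction acts down-slope at its limit: f = μ_s N.
P is parallel to the surface, so N = m g cos θ = 2740 N.
Along the incline: P = m g sin θ + μ_s N = 1520 + 0.16×2740 = 1960 N.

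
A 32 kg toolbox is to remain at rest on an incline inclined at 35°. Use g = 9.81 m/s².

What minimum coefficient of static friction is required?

μ_s,min ≈ 0.7

At the slip threshold m g sin θ = μ_s m g cos θ, so μ_s,min = tan θ.
μ_s,min = tan 35° = 0.7.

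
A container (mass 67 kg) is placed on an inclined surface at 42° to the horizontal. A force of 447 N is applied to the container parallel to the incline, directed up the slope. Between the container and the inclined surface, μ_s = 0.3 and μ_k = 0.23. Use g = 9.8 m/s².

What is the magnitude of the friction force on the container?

f ≈ 7.65 N (down the incline)

The normal reaction is N = m g cos θ = 487.9 N.
The friction needed for equilibrium is m g sin θ − P = 439.4 − 447 = -7.649 N, measured positive up-slope.
The static-friction ceiling is μ_s N = 0.3 × 487.9 = 146.4 N.
Since |-7.649| ≤ 146.4 N, the container remains in static equilibrium and friction takes exactly the required value.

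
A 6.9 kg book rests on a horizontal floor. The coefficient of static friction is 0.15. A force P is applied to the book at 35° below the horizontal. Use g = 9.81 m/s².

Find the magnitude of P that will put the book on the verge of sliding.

N = m g + P sin α (the push presses the book into the horizontal floor).
At impending slip, P cos α = μ_s N = μ_s (m g + P sin α).
Solving: P (cos α − μ_s sin α) = μ_s m g → P = 0.15×67.7/(cos 35° − 0.15 sin 35°) = 10.2/0.7331 = 13.8 N.

P ≈ 13.8 N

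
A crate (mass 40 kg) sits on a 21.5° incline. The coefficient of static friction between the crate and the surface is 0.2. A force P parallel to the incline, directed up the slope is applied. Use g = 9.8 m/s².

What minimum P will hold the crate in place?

P_min ≈ 70.7 N

The crate tends to slide down (tan θ > μ_s), so at the point of impending slip friction acts up-slope at its limit: f = μ_s N.
P is parallel to the surface, so N = m g cos θ = 365 N.
Along the incline: P + μ_s N = m g sin θ, so P = 144 − 0.2×365 = 70.7 N.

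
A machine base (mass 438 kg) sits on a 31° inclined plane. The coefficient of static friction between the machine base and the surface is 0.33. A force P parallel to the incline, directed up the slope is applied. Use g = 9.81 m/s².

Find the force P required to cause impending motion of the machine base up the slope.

P ≈ 3430 N

At impending motion up the slope, friction acts down-slope at its limit: f = μ_s N.
P is parallel to the surface, so N = m g cos θ = 3680 N.
Along the incline: P = m g sin θ + μ_s N = 2210 + 0.33×3680 = 3430 N.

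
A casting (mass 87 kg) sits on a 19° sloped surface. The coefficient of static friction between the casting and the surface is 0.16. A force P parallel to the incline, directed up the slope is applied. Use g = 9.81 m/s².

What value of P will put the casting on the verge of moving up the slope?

At impending motion up the slope, friction acts down-slope at its limit: f = μ_s N.
P is parallel to the surface, so N = m g cos θ = 807 N.
Along the incline: P = m g sin θ + μ_s N = 278 + 0.16×807 = 407 N.

P ≈ 407 N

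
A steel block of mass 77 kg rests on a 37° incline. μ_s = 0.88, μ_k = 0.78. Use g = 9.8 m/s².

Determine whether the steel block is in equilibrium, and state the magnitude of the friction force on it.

f ≈ 454 N

N = m g cos θ = 603 N.
Down-slope weight component: m g sin θ = 454 N.
μ_s N = 530 N.
454 ≤ 530 N, so it stays put; friction = 454 N.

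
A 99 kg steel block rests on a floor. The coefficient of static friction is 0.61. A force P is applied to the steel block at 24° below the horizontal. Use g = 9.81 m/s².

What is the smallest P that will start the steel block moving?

P ≈ 890 N

N = m g + P sin α (the push presses the steel block into the floor).
At impending slip, P cos α = μ_s N = μ_s (m g + P sin α).
Solving: P (cos α − μ_s sin α) = μ_s m g → P = 0.61×971/(cos 24° − 0.61 sin 24°) = 592/0.6654 = 890 N.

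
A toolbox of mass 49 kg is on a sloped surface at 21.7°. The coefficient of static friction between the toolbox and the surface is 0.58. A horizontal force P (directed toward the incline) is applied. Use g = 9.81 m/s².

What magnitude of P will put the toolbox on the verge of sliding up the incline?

P ≈ 611 N

At impending motion up the slope, friction acts down-slope at its limit: f = μ_s N.
Perpendicular to the incline: N = m g cos θ + P sin θ.
Along the incline: P cos θ = m g sin θ + μ_s N = m g sin θ + μ_s (m g cos θ + P sin θ).
Solving, P (cos θ − μ_s sin θ) = m g (sin θ + μ_s cos θ), so P = 49×9.81×(sin 21.7° + 0.58 cos 21.7°)/(cos 21.7° − 0.58 sin 21.7°) = 481×0.9086/0.7147 = 611 N.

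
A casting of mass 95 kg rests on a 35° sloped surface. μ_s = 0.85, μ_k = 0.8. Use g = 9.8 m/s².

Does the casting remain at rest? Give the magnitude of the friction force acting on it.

N = m g cos θ = 763 N.
Down-slope weight component: m g sin θ = 534 N.
μ_s N = 648 N.
534 ≤ 648 N, so it stays put; friction = 534 N.

f ≈ 534 N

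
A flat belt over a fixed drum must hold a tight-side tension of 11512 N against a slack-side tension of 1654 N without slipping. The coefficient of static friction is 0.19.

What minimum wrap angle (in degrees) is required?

β_min ≈ 585°

T₂/T₁ = e^{μβ} → β = ln(T₂/T₁)/μ.
β = ln(11512/1654)/0.19 = 1.94/0.19 = 10.21 rad.
In degrees: β = 10.21 × 180/π = 585°.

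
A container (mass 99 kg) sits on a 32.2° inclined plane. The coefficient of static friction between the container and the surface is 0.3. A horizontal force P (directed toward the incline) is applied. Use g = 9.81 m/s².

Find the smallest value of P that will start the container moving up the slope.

At impending motion up the slope, friction acts down-slope at its limit: f = μ_s N.
Perpendicular to the incline: N = m g cos θ + P sin θ.
Along the incline: P cos θ = m g sin θ + μ_s N = m g sin θ + μ_s (m g cos θ + P sin θ).
Solving, P (cos θ − μ_s sin θ) = m g (sin θ + μ_s cos θ), so P = 99×9.81×(sin 32.2° + 0.3 cos 32.2°)/(cos 32.2° − 0.3 sin 32.2°) = 971×0.7867/0.6863 = 1110 N.

P ≈ 1110 N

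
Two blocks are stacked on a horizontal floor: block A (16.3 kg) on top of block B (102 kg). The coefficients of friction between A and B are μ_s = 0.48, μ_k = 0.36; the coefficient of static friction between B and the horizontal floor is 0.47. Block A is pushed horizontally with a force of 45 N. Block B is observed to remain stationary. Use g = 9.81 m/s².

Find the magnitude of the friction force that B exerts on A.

Between the blocks, N₁ = m_A g = 159.9 N.
So the A–B interface can sustain at most μ_s N₁ = 76.75 N of static friction.
Since P = 45 N ≤ 76.75 N, A does not slip on B; friction on A equals P = 45 N.
By Newton's third law B feels 45 N forward from A. With B stationary, the floor's static friction on B balances it: f₂ = 45 N (well within μ_s(m_A+m_B)g = 545.4 N).

f ≈ 45 N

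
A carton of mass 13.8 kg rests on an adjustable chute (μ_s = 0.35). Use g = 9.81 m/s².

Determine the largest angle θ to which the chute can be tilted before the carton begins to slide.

θ_max ≈ 19.3°

At the slip threshold, m g sin θ = μ_s · m g cos θ, so tan θ = μ_s.
θ_max = arctan(0.35) = 19.3°.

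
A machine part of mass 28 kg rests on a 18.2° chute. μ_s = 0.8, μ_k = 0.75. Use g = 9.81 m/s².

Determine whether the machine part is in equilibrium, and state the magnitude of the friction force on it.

f ≈ 85.8 N

N = m g cos θ = 261 N.
Down-slope weight component: m g sin θ = 85.8 N.
μ_s N = 209 N.
85.8 ≤ 209 N, so it stays put; friction = 85.8 N.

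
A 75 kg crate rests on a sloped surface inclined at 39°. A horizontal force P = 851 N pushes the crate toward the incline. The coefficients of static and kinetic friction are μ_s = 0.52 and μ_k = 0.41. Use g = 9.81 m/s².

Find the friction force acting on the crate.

f ≈ 198 N (down the incline)

The horizontal push has a component P sin θ into the surface, so N = m g cos θ + P sin θ = 571.8 + 535.6 = 1107 N.
Along the incline, the net driving force (taking up-slope positive) is P cos θ − m g sin θ = 661.4 − 463 = 198.3 N, so equilibrium requires friction f = -198.3 N (down-slope).
The limit of static friction is μ_s N = 575.8 N.
Since 198.3 N is within the 575.8 N limit, the crate stays put and friction is exactly 198 N.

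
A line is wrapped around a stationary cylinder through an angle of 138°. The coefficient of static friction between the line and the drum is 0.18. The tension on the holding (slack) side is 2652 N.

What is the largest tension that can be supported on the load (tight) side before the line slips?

At impending slip the capstan equation gives T₂/T₁ = e^{μβ} with β in radians.
β = 138° × π/180 = 2.409 rad.
e^{μβ} = e^{0.18×2.409} = 1.543.
T₂ = T₁ · e^{μβ} = 2652 × 1.543 = 4090 N.

T_max ≈ 4090 N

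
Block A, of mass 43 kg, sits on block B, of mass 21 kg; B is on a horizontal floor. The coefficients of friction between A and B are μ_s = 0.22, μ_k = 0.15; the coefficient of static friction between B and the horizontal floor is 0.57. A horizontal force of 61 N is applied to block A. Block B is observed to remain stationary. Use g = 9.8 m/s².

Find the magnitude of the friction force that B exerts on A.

Between the blocks, N₁ = m_A g = 421.4 N.
Maximum static friction on A from B: μ_s N₁ = 0.22×421.4 = 92.71 N.
P = 61 N is within that limit, so A and B move together (both at rest); the A–B friction is simply f₁ = P = 61 N.
By Newton's third law B feels 61 N forward from A. With B stationary, the floor's static friction on B balances it: f₂ = 61 N (well within μ_s(m_A+m_B)g = 357.5 N).

f ≈ 61 N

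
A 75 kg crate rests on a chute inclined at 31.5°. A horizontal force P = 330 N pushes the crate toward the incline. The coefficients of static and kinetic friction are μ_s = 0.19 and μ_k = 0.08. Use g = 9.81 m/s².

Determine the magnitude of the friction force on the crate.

The horizontal push has a component P sin θ into the surface, so N = m g cos θ + P sin θ = 627.3 + 172.4 = 799.8 N.
Parallel to the incline: P cos θ − m g sin θ = 281.4 − 384.4 = -103.1 N; the friction needed to balance this is 103.1 N acting up the slope.
Maximum static friction: μ_s N = 0.19 × 799.8 = 152 N.
Since 103.1 N is within the 152 N limit, the crate stays put and friction is exactly 103 N.

f ≈ 103 N (up the incline)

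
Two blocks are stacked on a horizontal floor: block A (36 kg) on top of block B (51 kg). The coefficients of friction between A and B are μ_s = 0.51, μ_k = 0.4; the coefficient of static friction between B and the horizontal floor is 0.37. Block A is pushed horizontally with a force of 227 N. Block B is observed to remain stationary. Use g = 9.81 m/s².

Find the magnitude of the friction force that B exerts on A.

The normal force B exerts on A is simply A's weight, N₁ = 353.2 N.
Maximum static friction on A from B: μ_s N₁ = 0.51×353.2 = 180.1 N.
P = 227 N exceeds that limit, so A slips over B and the interface friction becomes kinetic: f₁ = μ_k N₁ = 0.4×353.2 = 141 N.
B experiences an equal 141 N forward from A (third law). B is in equilibrium, so the floor supplies f₂ = 141 N of static friction (limit μ_s(m_A+m_B)g = 315.8 N, not exceeded).

f ≈ 141 N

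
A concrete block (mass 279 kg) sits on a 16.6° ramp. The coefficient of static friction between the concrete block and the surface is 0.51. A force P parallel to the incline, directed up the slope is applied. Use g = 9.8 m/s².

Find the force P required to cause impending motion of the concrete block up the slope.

P ≈ 2120 N

At impending motion up the slope, friction acts down-slope at its limit: f = μ_s N.
P is parallel to the surface, so N = m g cos θ = 2620 N.
Along the incline: P = m g sin θ + μ_s N = 781 + 0.51×2620 = 2120 N.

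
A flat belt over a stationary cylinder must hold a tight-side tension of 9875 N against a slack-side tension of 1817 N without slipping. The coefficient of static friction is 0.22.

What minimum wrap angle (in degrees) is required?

β_min ≈ 441°

T₂/T₁ = e^{μβ} → β = ln(T₂/T₁)/μ.
β = ln(9875/1817)/0.22 = 1.693/0.22 = 7.695 rad.
In degrees: β = 7.695 × 180/π = 441°.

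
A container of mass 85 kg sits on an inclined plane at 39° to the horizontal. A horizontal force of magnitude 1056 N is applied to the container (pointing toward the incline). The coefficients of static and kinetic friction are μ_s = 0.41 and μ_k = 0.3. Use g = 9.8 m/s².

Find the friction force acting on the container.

f ≈ 296 N (down the incline)

Resolve perpendicular to the incline: N = m g cos θ + P sin θ = 85×9.8×cos 39° + 1056×sin 39° = 1312 N.
Parallel to the incline: P cos θ − m g sin θ = 820.7 − 524.2 = 296.4 N; the friction needed to balance this is 296.4 N acting down the slope.
The limit of static friction is μ_s N = 537.9 N.
Since 296.4 N is within the 537.9 N limit, the container stays put and friction is exactly 296 N.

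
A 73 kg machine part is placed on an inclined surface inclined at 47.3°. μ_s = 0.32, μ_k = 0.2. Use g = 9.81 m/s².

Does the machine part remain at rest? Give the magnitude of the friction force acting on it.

N = m g cos θ = 486 N.
Down-slope weight component: m g sin θ = 526 N.
μ_s N = 155 N.
526 > 155 N, so it slides; kinetic friction f = μ_k N = 0.2×486 = 97.1 N.

f ≈ 97.1 N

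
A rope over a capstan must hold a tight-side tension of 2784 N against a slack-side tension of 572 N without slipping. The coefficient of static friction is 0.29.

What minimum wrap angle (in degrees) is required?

T₂/T₁ = e^{μβ} → β = ln(T₂/T₁)/μ.
β = ln(2784/572)/0.29 = 1.583/0.29 = 5.457 rad.
In degrees: β = 5.457 × 180/π = 313°.

β_min ≈ 313°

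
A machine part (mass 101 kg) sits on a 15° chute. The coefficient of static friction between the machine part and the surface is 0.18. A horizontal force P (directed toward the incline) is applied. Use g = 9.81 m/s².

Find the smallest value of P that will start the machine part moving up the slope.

At impending motion up the slope, friction acts down-slope at its limit: f = μ_s N.
Perpendicular to the incline: N = m g cos θ + P sin θ.
Along the incline: P cos θ = m g sin θ + μ_s N = m g sin θ + μ_s (m g cos θ + P sin θ).
Solving, P (cos θ − μ_s sin θ) = m g (sin θ + μ_s cos θ), so P = 101×9.81×(sin 15° + 0.18 cos 15°)/(cos 15° − 0.18 sin 15°) = 991×0.4327/0.9193 = 466 N.

P ≈ 466 N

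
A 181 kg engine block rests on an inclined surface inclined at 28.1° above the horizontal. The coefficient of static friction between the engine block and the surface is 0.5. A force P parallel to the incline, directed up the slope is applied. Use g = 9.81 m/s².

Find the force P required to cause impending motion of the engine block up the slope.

P ≈ 1620 N

At impending motion up the slope, friction acts down-slope at its limit: f = μ_s N.
P is parallel to the surface, so N = m g cos θ = 1570 N.
Along the incline: P = m g sin θ + μ_s N = 836 + 0.5×1570 = 1620 N.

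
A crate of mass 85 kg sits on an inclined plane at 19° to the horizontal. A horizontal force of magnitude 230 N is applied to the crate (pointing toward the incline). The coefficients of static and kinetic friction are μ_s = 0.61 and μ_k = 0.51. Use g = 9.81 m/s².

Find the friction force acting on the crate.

f ≈ 54 N (up the incline)

The horizontal push has a component P sin θ into the surface, so N = m g cos θ + P sin θ = 788.4 + 74.88 = 863.3 N.
Parallel to the incline: P cos θ − m g sin θ = 217.5 − 271.5 = -54.01 N; the friction needed to balance this is 54.01 N acting up the slope.
The limit of static friction is μ_s N = 526.6 N.
|f_req| = 54.01 ≤ 526.6 N → the crate is in equilibrium; friction equals the required value.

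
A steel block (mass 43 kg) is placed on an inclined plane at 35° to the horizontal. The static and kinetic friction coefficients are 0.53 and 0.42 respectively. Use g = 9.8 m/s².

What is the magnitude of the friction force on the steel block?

f ≈ 145 N (up the incline)

Perpendicular to the surface, N = m g cos θ = 43·9.8·cos 35° = 345.2 N.
Along the slope the weight component is m g sin θ = 241.7 N; friction must supply exactly this, acting up-slope.
Maximum static friction available: μ_s N = 0.53 × 345.2 = 183 N.
|241.7| exceeds 183 N, so the steel block slips down-slope; friction is kinetic, f = μ_k N = 0.42×345.2 = 145 N.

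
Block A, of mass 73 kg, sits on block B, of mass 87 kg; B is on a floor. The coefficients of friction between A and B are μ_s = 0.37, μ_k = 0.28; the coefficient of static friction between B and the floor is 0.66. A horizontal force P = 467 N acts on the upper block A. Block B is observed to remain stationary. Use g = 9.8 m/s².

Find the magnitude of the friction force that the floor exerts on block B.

f ≈ 200 N

Between the blocks, N₁ = m_A g = 715.4 N.
Maximum static friction on A from B: μ_s N₁ = 0.37×715.4 = 264.7 N.
Since P = 467 N > 264.7 N, A slides on B; the A–B friction is kinetic: f₁ = μ_k N₁ = 0.28×715.4 = 200 N.
By Newton's third law B feels 200 N forward from A. With B stationary, the floor's static friction on B balances it: f₂ = 200 N (well within μ_s(m_A+m_B)g = 1035 N).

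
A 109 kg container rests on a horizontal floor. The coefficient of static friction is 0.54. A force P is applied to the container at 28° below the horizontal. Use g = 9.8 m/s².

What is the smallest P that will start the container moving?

N = m g + P sin α (the push presses the container into the horizontal floor).
At impending slip, P cos α = μ_s N = μ_s (m g + P sin α).
Solving: P (cos α − μ_s sin α) = μ_s m g → P = 0.54×1070/(cos 28° − 0.54 sin 28°) = 577/0.6294 = 916 N.

P ≈ 916 N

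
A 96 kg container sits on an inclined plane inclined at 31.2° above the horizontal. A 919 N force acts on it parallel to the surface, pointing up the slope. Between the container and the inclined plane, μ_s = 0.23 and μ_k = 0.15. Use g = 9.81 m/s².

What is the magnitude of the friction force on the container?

f ≈ 121 N (down the incline)

The normal reaction is N = m g cos θ = 805.5 N.
Parallel to the incline, ΣF = 0 gives f = m g sin θ − P = 487.9 − 919 = -431.1 N (up-slope positive).
The static-friction ceiling is μ_s N = 0.23 × 805.5 = 185.3 N.
|-431.1| exceeds 185.3 N, so the container slips up-slope; friction is kinetic, f = μ_k N = 0.15×805.5 = 121 N.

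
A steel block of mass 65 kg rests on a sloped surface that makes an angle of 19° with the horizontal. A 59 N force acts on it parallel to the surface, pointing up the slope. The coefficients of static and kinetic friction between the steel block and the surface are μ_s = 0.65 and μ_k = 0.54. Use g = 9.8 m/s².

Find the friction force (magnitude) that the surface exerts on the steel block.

f ≈ 148 N (up the incline)

Perpendicular to the surface, N = m g cos θ = 65·9.8·cos 19° = 602.3 N.
For equilibrium along the incline the friction force must supply f = m g sin θ − P = 207.4 − 59 = 148.4 N (positive meaning up-slope).
Static friction can supply at most μ_s N = 391.5 N.
Since |148.4| ≤ 391.5 N, no slip — friction simply equals what equilibrium demands.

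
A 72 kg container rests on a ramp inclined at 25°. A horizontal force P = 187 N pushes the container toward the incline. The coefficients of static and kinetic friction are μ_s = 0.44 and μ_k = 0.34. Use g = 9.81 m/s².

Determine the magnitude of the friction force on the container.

Normal direction: N = m g cos θ + P sin θ = 719.2 N.
Along the incline, the net driving force (taking up-slope positive) is P cos θ − m g sin θ = 169.5 − 298.5 = -129 N, so equilibrium requires friction f = 129 N (up-slope).
Maximum static friction: μ_s N = 0.44 × 719.2 = 316.4 N.
Since 129 N is within the 316.4 N limit, the container stays put and friction is exactly 129 N.

f ≈ 129 N (up the incline)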